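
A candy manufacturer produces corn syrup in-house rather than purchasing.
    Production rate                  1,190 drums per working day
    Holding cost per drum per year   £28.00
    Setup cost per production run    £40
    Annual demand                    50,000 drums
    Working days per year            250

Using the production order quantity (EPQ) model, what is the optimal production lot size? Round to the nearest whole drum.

Daily demand d = 50,000/250 = 200.000; p = 1190; 1 − d/p = 0.83193
EPQ = √(2DS / (H(1 − d/p)))
    = √(2 × 50,000 × 40 / (28 × 0.83193)) ≈ 414.39

414 drums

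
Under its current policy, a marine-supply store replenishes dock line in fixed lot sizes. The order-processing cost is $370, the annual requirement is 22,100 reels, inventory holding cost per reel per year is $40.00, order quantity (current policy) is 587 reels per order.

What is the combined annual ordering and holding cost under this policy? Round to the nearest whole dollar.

Orders/yr = 22,100/587 = 37.649; ordering cost = 37.649 × $370 = $13,930.15
Average inventory = 587/2 = 293.5; holding cost = 293.5 × $40 = $11,740.00
Total = $13,930.15 + $11,740.00 = $25,670.15

$25,670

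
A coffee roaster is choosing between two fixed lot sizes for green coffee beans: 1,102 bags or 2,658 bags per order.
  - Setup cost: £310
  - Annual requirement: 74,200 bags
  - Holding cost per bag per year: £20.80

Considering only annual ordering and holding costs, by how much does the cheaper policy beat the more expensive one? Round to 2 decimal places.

Annual cost at Q: ordering D·S/Q plus holding Q·H/2.
TC(1,102) = (74,200/1,102)×310 + (1,102/2)×20.8 = £32,333.76
TC(2,658) = (74,200/2,658)×310 + (2,658/2)×20.8 = £36,297.08
|ΔTC| = |£32,333.76 − £36,297.08| = £3,963.32

£3,963.32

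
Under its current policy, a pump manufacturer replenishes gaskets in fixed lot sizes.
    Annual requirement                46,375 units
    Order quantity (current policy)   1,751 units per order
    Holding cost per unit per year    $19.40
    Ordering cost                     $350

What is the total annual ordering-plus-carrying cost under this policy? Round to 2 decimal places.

Ordering: D/Q × S = 46,375/1,751 × $350 = $9,269.70
Holding:  Q/2 × H = 1,751/2 × $19.4 = $16,984.70
Total = $9,269.70 + $16,984.70 = $26,254.40

$26,254.40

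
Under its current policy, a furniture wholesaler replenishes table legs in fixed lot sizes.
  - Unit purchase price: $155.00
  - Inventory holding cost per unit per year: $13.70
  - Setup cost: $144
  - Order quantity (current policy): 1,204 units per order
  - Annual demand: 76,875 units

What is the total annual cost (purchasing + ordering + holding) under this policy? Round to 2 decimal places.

$11,933,066.75

Annual ordering cost = (D/Q)·S = (76,875/1,204) × 144 = $9,194.35
Annual holding cost  = (Q/2)·H = (1,204/2) × 13.7 = $8,247.40
Purchase cost = D·C = 76,875 × 155 = $11,915,625.00
Total = $9,194.35 + $8,247.40 + $11,915,625.00 = $11,933,066.75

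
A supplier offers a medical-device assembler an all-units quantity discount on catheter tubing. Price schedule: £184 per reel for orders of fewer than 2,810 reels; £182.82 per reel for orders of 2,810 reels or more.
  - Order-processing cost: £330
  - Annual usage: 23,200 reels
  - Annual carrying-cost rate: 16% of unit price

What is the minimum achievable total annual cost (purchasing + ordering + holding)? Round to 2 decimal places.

H₁ = 16%×£184 = £29.4400;  H₂ = 16%×£182.82 = £29.2512
EOQ₁ = √(2×23,200×330/29.4400) = 721.19  (< 2,810, feasible at tier 1)
EOQ₂ = √(2×23,200×330/29.2512) = 723.51  (< 2,810 → use Q = 2,810 at tier-2 price)
TC(tier 1 (EOQ₁), Q≈721.2) = £4,290,031.70
TC(tier 2, Q≈2,810.0) = £4,285,246.49
Minimum at tier 2: £4,285,246.49

£4,285,246.49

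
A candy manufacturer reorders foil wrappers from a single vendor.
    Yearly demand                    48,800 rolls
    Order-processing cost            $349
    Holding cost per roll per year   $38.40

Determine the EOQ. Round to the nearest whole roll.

942 rolls

EOQ = √(2DS/H) = √(2 × 48,800 × 349 / 38.4)
    = √(887,041.67) ≈ 941.83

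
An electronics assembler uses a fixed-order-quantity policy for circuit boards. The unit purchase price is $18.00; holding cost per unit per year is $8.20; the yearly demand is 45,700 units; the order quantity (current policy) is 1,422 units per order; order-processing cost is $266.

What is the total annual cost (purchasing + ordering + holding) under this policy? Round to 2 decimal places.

Orders/yr = 45,700/1,422 = 32.138; ordering cost = 32.138 × $266 = $8,548.66
Average inventory = 1,422/2 = 711; holding cost = 711 × $8.2 = $5,830.20
Purchase cost = D·C = 45,700 × 18 = $822,600.00
Total = $8,548.66 + $5,830.20 + $822,600.00 = $836,978.86

$836,978.86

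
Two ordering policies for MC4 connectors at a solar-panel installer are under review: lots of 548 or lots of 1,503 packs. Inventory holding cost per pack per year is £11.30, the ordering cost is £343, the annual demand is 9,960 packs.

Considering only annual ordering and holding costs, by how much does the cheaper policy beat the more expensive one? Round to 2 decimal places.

£1,434.64

TC(Q) = (D/Q)S + (Q/2)H
TC(548) = (9,960/548)×343 + (548/2)×11.3 = £9,330.29
TC(1,503) = (9,960/1,503)×343 + (1,503/2)×11.3 = £10,764.92
Lots of 548 are cheaper by £1,434.64.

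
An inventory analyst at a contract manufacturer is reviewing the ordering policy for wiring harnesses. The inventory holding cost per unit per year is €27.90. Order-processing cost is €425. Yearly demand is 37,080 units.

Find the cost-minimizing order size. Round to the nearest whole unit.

2DS/H = 2·37,080·425/27.9 = 1,129,677.42
EOQ = √1,129,677.42 ≈ 1,062.86

1,063 units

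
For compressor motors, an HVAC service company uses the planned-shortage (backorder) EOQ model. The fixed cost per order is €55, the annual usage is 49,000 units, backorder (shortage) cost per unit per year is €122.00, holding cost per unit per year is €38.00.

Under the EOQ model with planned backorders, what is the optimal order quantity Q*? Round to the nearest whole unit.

Basic EOQ = √(2·49,000·55/38) = 376.619
Backorder adjustment √((H+b)/b) = √((38+122)/122) = 1.1452
Q* = 376.619 × 1.1452 ≈ 431.30

431 units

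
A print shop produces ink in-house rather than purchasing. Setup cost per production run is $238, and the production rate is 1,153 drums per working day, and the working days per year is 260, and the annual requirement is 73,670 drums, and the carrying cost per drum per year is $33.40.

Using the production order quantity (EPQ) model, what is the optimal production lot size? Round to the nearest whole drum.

1,180 drums

Daily demand d = 73,670/260 = 283.346; p = 1153; 1 − d/p = 0.75425
EPQ = √(2DS / (H(1 − d/p)))
    = √(2 × 73,670 × 238 / (33.4 × 0.75425)) ≈ 1,179.82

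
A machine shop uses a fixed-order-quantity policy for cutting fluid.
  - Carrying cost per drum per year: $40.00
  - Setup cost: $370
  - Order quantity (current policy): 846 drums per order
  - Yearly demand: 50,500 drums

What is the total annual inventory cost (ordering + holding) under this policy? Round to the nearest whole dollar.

$39,006

Annual ordering cost = (D/Q)·S = (50,500/846) × 370 = $22,086.29
Annual holding cost  = (Q/2)·H = (846/2) × 40 = $16,920.00
Total = $22,086.29 + $16,920.00 = $39,006.29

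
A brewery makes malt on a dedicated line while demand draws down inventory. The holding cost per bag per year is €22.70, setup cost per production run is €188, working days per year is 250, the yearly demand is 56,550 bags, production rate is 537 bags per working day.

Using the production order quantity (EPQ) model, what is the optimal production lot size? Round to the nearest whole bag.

1,272 bags

Daily demand d = 56,550/250 = 226.200; p = 537; 1 − d/p = 0.57877
EPQ = √(2DS / (H(1 − d/p)))
    = √(2 × 56,550 × 188 / (22.7 × 0.57877)) ≈ 1,272.17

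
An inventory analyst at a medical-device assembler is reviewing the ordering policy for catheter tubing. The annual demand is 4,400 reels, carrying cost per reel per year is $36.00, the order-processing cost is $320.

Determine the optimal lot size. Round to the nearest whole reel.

2DS/H = 2·4,400·320/36 = 78,222.22
EOQ = √78,222.22 ≈ 279.68

280 reels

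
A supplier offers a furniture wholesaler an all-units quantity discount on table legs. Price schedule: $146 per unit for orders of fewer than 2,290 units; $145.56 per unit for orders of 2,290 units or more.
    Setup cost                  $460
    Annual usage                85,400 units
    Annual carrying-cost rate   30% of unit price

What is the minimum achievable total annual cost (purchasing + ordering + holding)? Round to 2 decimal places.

H₁ = 30%×$146 = $43.8000;  H₂ = 30%×$145.56 = $43.6680
EOQ₁ = √(2×85,400×460/43.8000) = 1,339.32  (< 2,290, feasible at tier 1)
EOQ₂ = √(2×85,400×460/43.6680) = 1,341.35  (< 2,290 → use Q = 2,290 at tier-2 price)
TC(tier 1 (EOQ₁), Q≈1,339.3) = $12,527,062.41
TC(tier 2, Q≈2,290.0) = $12,497,978.45
Minimum at tier 2: $12,497,978.45

$12,497,978.45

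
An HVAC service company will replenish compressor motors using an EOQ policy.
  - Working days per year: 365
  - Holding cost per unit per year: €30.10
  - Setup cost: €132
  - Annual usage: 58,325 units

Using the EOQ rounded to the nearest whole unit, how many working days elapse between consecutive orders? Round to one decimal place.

EOQ = √(2DS/H) = √(2 × 58,325 × 132 / 30.1)
    = √(511,554.82) ≈ 715.23 → Q = 715 units
Days between orders = 365 / (D/Q) = 365 / 81.573 ≈ 4.474

4.5 days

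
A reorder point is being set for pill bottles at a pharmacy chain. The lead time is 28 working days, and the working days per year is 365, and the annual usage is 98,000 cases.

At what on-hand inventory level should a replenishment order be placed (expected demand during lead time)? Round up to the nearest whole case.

Daily demand d = 98,000 / 365 = 268.493 cases/day
Demand during lead time = 268.493 × 28 = 7,517.81
Reorder point = 7,517.81 → round up

7,518 cases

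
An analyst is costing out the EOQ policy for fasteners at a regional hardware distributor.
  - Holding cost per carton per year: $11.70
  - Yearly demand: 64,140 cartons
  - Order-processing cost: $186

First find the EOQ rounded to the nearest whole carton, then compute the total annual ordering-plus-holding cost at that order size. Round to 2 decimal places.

$16,708.17

Optimal lot size Q* = (2 × 64,140 × $186 / $11.7)^½ ≈ 1,428.05 → Q = 1,428 cartons
Annual ordering cost = (D/Q)·S = (64,140/1,428) × 186 = $8,354.37
Annual holding cost  = (Q/2)·H = (1,428/2) × 11.7 = $8,353.80
Total = $8,354.37 + $8,353.80 = $16,708.17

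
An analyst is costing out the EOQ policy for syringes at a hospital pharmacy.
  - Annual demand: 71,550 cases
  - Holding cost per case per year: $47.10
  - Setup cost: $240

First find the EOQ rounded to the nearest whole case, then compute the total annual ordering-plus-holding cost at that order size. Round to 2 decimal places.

$40,219.43

EOQ = √(2DS/H) = √(2 × 71,550 × 240 / 47.1)
    = √(729,171.97) ≈ 853.92 → Q = 854 cases
Orders/yr = 71,550/854 = 83.782; ordering cost = 83.782 × $240 = $20,107.73
Average inventory = 854/2 = 427; holding cost = 427 × $47.1 = $20,111.70
Total = $20,107.73 + $20,111.70 = $40,219.43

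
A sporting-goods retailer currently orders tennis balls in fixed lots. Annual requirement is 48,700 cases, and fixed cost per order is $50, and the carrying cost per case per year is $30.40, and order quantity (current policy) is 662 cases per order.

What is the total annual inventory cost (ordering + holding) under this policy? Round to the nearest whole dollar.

Ordering: D/Q × S = 48,700/662 × $50 = $3,678.25
Holding:  Q/2 × H = 662/2 × $30.4 = $10,062.40
Total = $3,678.25 + $10,062.40 = $13,740.65

$13,741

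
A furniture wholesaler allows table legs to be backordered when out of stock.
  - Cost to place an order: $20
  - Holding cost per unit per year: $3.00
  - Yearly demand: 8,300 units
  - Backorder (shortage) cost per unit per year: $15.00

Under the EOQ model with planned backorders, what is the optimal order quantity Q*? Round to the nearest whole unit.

364 units

Basic EOQ = √(2·8,300·20/3) = 332.666
Backorder adjustment √((H+b)/b) = √((3+15)/15) = 1.0954
Q* = 332.666 × 1.0954 ≈ 364.42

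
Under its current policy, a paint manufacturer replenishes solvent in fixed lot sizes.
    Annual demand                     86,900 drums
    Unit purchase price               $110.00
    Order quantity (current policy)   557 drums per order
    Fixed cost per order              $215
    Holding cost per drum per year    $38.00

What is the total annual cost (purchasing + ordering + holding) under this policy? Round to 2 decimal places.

Annual ordering cost = (D/Q)·S = (86,900/557) × 215 = $33,543.09
Annual holding cost  = (Q/2)·H = (557/2) × 38 = $10,583.00
Purchase cost = D·C = 86,900 × 110 = $9,559,000.00
Total = $33,543.09 + $10,583.00 + $9,559,000.00 = $9,603,126.09

$9,603,126.09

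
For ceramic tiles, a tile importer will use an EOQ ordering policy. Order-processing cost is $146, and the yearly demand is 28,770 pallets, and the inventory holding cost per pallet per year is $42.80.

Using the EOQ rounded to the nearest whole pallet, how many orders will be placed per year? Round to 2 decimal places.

64.94 orders per year

Optimal lot size Q* = (2 × 28,770 × $146 / $42.8)^½ ≈ 443.04 → Q = 443
N = D/Q = 28,770/443 ≈ 64.944 orders/yr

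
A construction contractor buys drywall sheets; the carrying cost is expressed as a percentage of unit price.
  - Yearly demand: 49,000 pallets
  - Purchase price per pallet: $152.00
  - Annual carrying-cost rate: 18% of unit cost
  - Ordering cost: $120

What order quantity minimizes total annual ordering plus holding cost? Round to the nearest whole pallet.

Holding cost per pallet per year: H = 18% × $152 = $27.3600
2DS/H = 2·49,000·120/27.36 = 429,824.56
EOQ = √429,824.56 ≈ 655.61

656 pallets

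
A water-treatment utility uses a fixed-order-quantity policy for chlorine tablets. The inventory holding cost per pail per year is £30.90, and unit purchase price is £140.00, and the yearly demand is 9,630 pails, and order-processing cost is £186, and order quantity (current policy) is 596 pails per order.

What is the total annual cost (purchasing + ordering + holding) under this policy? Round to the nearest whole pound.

Orders/yr = 9,630/596 = 16.158; ordering cost = 16.158 × £186 = £3,005.34
Average inventory = 596/2 = 298; holding cost = 298 × £30.9 = £9,208.20
Purchase cost = D·C = 9,630 × 140 = £1,348,200.00
Total = £3,005.34 + £9,208.20 + £1,348,200.00 = £1,360,413.54

£1,360,414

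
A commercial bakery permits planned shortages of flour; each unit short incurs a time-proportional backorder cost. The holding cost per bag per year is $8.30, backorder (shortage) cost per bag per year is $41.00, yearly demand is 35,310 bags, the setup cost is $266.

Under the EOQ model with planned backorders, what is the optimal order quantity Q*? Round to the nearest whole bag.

1,650 bags

Basic EOQ = √(2·35,310·266/8.3) = 1,504.408
Backorder adjustment √((H+b)/b) = √((8.3+41)/41) = 1.0966
Q* = 1,504.408 × 1.0966 ≈ 1,649.67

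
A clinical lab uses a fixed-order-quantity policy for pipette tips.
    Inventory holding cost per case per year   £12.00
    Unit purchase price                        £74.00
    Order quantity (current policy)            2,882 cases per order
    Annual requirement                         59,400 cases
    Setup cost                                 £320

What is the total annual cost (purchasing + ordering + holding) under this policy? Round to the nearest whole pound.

Annual ordering cost = (D/Q)·S = (59,400/2,882) × 320 = £6,595.42
Annual holding cost  = (Q/2)·H = (2,882/2) × 12 = £17,292.00
Purchase cost = D·C = 59,400 × 74 = £4,395,600.00
Total = £6,595.42 + £17,292.00 + £4,395,600.00 = £4,419,487.42

£4,419,487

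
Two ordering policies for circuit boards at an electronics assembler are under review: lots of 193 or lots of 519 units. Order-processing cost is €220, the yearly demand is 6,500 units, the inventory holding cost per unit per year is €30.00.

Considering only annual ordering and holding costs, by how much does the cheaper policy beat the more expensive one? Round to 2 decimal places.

For each Q, cost = (D/Q)·S + (Q/2)·H.
TC(193) = (6,500/193)×220 + (193/2)×30 = €10,304.33
TC(519) = (6,500/519)×220 + (519/2)×30 = €10,540.30
Cheaper: Q = 193.  Difference = €235.97

€235.97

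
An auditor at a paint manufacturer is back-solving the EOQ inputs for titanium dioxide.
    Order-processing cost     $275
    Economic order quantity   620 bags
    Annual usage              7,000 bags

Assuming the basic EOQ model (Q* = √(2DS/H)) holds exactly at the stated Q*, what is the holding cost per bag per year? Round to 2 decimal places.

$10.02

Since Q* = (2DS/H)^½, squaring gives Q*²·H = 2DS.
H = 2DS / Q² = 2 × 7,000 × 275 / 620² = 10.0156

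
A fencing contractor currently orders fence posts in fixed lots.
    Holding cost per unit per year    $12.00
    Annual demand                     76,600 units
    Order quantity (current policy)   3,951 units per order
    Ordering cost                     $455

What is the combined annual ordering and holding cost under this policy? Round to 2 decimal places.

Annual ordering cost = (D/Q)·S = (76,600/3,951) × 455 = $8,821.31
Annual holding cost  = (Q/2)·H = (3,951/2) × 12 = $23,706.00
Total = $8,821.31 + $23,706.00 = $32,527.31

$32,527.31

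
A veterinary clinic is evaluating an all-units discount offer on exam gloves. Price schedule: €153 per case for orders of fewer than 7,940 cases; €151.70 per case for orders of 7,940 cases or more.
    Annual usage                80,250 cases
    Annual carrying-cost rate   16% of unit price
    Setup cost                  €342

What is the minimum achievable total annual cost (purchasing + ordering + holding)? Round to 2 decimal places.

H₁ = 16%×€153 = €24.4800;  H₂ = 16%×€151.70 = €24.2720
EOQ₁ = √(2×80,250×342/24.4800) = 1,497.42  (< 7,940, feasible at tier 1)
EOQ₂ = √(2×80,250×342/24.2720) = 1,503.83  (< 7,940 → use Q = 7,940 at tier-2 price)
TC(tier 1 (EOQ₁), Q≈1,497.4) = €12,314,906.95
TC(tier 2, Q≈7,940.0) = €12,273,741.45
Minimum at tier 2: €12,273,741.45

€12,273,741.45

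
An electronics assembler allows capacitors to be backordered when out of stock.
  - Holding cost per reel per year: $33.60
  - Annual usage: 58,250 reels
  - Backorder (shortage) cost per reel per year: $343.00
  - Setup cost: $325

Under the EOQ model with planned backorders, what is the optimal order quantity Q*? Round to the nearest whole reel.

1,112 reels

Basic EOQ = √(2·58,250·325/33.6) = 1,061.537
Backorder adjustment √((H+b)/b) = √((33.6+343)/343) = 1.0478
Q* = 1,061.537 × 1.0478 ≈ 1,112.32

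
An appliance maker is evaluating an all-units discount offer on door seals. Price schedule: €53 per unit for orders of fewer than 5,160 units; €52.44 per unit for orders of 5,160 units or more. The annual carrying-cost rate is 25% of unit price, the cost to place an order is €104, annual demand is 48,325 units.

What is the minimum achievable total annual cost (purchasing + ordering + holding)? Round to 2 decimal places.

H₁ = 25%×€53 = €13.2500;  H₂ = 25%×€52.44 = €13.1100
EOQ₁ = √(2×48,325×104/13.2500) = 870.98  (< 5,160, feasible at tier 1)
EOQ₂ = √(2×48,325×104/13.1100) = 875.62  (< 5,160 → use Q = 5,160 at tier-2 price)
TC(tier 1 (EOQ₁), Q≈871.0) = €2,572,765.52
TC(tier 2, Q≈5,160.0) = €2,568,960.79
Minimum at tier 2: €2,568,960.79

€2,568,960.79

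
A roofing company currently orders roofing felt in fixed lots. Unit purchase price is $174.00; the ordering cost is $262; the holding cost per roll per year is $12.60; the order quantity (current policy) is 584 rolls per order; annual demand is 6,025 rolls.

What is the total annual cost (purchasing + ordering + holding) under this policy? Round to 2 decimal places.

Orders/yr = 6,025/584 = 10.317; ordering cost = 10.317 × $262 = $2,703.00
Average inventory = 584/2 = 292; holding cost = 292 × $12.6 = $3,679.20
Purchase cost = D·C = 6,025 × 174 = $1,048,350.00
Total = $2,703.00 + $3,679.20 + $1,048,350.00 = $1,054,732.20

$1,054,732.20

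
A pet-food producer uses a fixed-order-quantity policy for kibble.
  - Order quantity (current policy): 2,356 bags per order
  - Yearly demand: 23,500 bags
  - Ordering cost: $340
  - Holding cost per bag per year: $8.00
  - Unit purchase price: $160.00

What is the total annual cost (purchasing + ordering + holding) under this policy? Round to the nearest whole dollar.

$3,772,815

Orders/yr = 23,500/2,356 = 9.975; ordering cost = 9.975 × $340 = $3,391.34
Average inventory = 2,356/2 = 1178; holding cost = 1178 × $8 = $9,424.00
Purchase cost = D·C = 23,500 × 160 = $3,760,000.00
Total = $3,391.34 + $9,424.00 + $3,760,000.00 = $3,772,815.34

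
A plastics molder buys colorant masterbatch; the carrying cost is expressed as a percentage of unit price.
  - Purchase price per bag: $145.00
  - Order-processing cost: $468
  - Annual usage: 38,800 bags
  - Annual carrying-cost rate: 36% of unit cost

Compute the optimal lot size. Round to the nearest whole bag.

834 bags

Holding cost per bag per year: H = 36% × $145 = $52.2000
2DS/H = 2·38,800·468/52.2 = 695,724.14
EOQ = √695,724.14 ≈ 834.10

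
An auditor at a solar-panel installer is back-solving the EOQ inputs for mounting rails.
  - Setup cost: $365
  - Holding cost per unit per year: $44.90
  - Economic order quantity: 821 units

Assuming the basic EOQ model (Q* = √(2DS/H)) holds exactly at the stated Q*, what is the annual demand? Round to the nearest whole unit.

EOQ relation: Q² = 2DS/H, so rearrange for the unknown.
D = Q²H / (2S) = 821² × 44.9 / (2 × 365) = 41,458.14

41,458 units per year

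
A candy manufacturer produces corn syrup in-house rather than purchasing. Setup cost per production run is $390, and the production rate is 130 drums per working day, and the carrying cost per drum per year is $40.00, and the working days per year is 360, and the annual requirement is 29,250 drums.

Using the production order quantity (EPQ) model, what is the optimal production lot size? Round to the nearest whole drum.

d = 29,250/360 = 81.2500 drums/day;  effective holding cost H(1 − d/p) = 40·(1 − 81.2500/130) = 15.00000
Q* = √(2DS / H_eff) = √(2·29,250·390 / 15.00000) ≈ 1,233.29

1,233 drums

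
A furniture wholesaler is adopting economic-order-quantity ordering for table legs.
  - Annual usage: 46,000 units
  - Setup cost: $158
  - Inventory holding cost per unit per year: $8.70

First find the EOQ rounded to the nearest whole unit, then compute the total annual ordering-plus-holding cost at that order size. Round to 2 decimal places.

$11,245.59

2DS/H = 2·46,000·158/8.7 = 1,670,804.60
EOQ = √1,670,804.60 ≈ 1,292.60 → Q = 1,293 units
Annual ordering cost = (D/Q)·S = (46,000/1,293) × 158 = $5,621.04
Annual holding cost  = (Q/2)·H = (1,293/2) × 8.7 = $5,624.55
Total = $5,621.04 + $5,624.55 = $11,245.59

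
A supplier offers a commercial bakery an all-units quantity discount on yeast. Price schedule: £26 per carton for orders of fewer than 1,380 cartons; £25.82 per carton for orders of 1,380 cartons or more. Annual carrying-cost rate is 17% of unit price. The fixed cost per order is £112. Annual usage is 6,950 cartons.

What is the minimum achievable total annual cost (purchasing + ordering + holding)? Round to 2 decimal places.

H₁ = 17%×£26 = £4.4200;  H₂ = 17%×£25.82 = £4.3894
EOQ₁ = √(2×6,950×112/4.4200) = 593.48  (< 1,380, feasible at tier 1)
EOQ₂ = √(2×6,950×112/4.3894) = 595.54  (< 1,380 → use Q = 1,380 at tier-2 price)
TC(tier 1 (EOQ₁), Q≈593.5) = £183,323.18
TC(tier 2, Q≈1,380.0) = £183,041.74
Minimum at tier 2: £183,041.74

£183,041.74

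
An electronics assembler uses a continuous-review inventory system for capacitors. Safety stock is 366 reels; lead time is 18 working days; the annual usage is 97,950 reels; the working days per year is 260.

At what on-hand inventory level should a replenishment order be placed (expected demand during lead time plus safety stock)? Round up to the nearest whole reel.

Daily demand d = 97,950 / 260 = 376.731 reels/day
Demand during lead time = 376.731 × 18 = 6,781.15
Reorder point = 6,781.15 + 366 = 7,147.15 → round up

7,148 reels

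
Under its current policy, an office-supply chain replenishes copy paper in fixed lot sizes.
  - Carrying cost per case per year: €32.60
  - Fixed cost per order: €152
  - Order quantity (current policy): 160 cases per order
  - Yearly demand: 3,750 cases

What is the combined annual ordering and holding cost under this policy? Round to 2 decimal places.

€6,170.50

Annual ordering cost = (D/Q)·S = (3,750/160) × 152 = €3,562.50
Annual holding cost  = (Q/2)·H = (160/2) × 32.6 = €2,608.00
Total = €3,562.50 + €2,608.00 = €6,170.50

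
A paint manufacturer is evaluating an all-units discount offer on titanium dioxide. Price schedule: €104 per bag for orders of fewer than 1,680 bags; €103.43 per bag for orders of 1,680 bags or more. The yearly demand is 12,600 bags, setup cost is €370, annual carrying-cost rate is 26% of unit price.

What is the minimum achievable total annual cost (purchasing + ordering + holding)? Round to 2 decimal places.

€1,326,278.32

H₁ = 26%×€104 = €27.0400;  H₂ = 26%×€103.43 = €26.8918
EOQ₁ = √(2×12,600×370/27.0400) = 587.22  (< 1,680, feasible at tier 1)
EOQ₂ = √(2×12,600×370/26.8918) = 588.83  (< 1,680 → use Q = 1,680 at tier-2 price)
TC(tier 1 (EOQ₁), Q≈587.2) = €1,326,278.32
TC(tier 2, Q≈1,680.0) = €1,328,582.11
Minimum at tier 1 (EOQ₁): €1,326,278.32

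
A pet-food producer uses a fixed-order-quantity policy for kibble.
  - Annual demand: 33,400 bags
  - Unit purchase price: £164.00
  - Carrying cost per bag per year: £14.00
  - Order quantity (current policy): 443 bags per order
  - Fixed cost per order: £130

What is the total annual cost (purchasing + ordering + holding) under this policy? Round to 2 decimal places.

Orders/yr = 33,400/443 = 75.395; ordering cost = 75.395 × £130 = £9,801.35
Average inventory = 443/2 = 221.5; holding cost = 221.5 × £14 = £3,101.00
Purchase cost = D·C = 33,400 × 164 = £5,477,600.00
Total = £9,801.35 + £3,101.00 + £5,477,600.00 = £5,490,502.35

£5,490,502.35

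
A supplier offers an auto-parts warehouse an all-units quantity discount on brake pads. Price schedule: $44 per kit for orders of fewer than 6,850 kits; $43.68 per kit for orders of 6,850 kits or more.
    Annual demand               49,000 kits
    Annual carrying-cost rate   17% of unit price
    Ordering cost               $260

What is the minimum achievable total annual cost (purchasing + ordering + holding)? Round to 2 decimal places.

H₁ = 17%×$44 = $7.4800;  H₂ = 17%×$43.68 = $7.4256
EOQ₁ = √(2×49,000×260/7.4800) = 1,845.65  (< 6,850, feasible at tier 1)
EOQ₂ = √(2×49,000×260/7.4256) = 1,852.40  (< 6,850 → use Q = 6,850 at tier-2 price)
TC(tier 1 (EOQ₁), Q≈1,845.6) = $2,169,805.45
TC(tier 2, Q≈6,850.0) = $2,167,612.53
Minimum at tier 2: $2,167,612.53

$2,167,612.53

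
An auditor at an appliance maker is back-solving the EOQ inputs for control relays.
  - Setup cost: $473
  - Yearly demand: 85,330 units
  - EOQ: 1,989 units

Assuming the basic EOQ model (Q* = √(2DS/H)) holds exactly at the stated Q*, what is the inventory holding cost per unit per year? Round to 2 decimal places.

$20.40

EOQ relation: Q² = 2DS/H, so rearrange for the unknown.
H = 2DS / Q² = 2 × 85,330 × 473 / 1,989² = 20.4044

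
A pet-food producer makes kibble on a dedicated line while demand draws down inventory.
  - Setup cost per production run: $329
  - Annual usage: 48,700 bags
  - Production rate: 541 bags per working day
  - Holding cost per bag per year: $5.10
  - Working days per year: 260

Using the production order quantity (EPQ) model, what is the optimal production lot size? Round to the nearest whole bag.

d = 48,700/260 = 187.3077 bags/day;  effective holding cost H(1 − d/p) = 5.1·(1 − 187.3077/541) = 3.33425
Q* = √(2DS / H_eff) = √(2·48,700·329 / 3.33425) ≈ 3,100.12

3,100 bags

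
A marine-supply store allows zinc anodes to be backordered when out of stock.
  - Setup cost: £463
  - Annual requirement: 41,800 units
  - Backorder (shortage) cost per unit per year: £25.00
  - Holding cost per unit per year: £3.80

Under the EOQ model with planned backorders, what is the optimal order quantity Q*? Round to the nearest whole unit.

Basic EOQ = √(2·41,800·463/3.8) = 3,191.551
Backorder adjustment √((H+b)/b) = √((3.8+25)/25) = 1.0733
Q* = 3,191.551 × 1.0733 ≈ 3,425.53

3,426 units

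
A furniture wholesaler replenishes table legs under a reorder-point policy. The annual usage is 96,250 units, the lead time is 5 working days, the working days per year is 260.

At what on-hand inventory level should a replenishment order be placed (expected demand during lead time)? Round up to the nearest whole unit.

Daily demand d = 96,250 / 260 = 370.192 units/day
Demand during lead time = 370.192 × 5 = 1,850.96
Reorder point = 1,850.96 → round up

1,851 units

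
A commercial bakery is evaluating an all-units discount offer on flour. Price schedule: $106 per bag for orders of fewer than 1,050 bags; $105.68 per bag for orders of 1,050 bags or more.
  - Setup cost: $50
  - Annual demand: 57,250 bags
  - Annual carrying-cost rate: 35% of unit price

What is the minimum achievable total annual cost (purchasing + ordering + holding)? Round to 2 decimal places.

H₁ = 35%×$106 = $37.1000;  H₂ = 35%×$105.68 = $36.9880
EOQ₁ = √(2×57,250×50/37.1000) = 392.83  (< 1,050, feasible at tier 1)
EOQ₂ = √(2×57,250×50/36.9880) = 393.42  (< 1,050 → use Q = 1,050 at tier-2 price)
TC(tier 1 (EOQ₁), Q≈392.8) = $6,083,073.86
TC(tier 2, Q≈1,050.0) = $6,072,324.89
Minimum at tier 2: $6,072,324.89

$6,072,324.89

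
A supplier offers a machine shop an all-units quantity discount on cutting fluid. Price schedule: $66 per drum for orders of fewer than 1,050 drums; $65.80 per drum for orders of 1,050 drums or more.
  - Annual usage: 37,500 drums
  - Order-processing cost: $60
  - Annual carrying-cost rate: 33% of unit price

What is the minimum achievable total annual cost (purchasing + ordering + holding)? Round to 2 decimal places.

$2,481,042.71

H₁ = 33%×$66 = $21.7800;  H₂ = 33%×$65.80 = $21.7140
EOQ₁ = √(2×37,500×60/21.7800) = 454.55  (< 1,050, feasible at tier 1)
EOQ₂ = √(2×37,500×60/21.7140) = 455.24  (< 1,050 → use Q = 1,050 at tier-2 price)
TC(tier 1 (EOQ₁), Q≈454.5) = $2,484,900.00
TC(tier 2, Q≈1,050.0) = $2,481,042.71
Minimum at tier 2: $2,481,042.71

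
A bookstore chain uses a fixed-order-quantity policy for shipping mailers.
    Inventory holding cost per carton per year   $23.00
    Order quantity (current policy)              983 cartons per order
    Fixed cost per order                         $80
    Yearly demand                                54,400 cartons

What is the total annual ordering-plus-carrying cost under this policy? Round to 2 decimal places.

Orders/yr = 54,400/983 = 55.341; ordering cost = 55.341 × $80 = $4,427.26
Average inventory = 983/2 = 491.5; holding cost = 491.5 × $23 = $11,304.50
Total = $4,427.26 + $11,304.50 = $15,731.76

$15,731.76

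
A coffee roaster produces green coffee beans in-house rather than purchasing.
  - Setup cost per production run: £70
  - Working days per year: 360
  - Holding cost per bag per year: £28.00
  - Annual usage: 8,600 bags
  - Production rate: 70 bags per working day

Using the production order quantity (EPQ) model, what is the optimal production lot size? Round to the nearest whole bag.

255 bags

Daily demand d = 8,600/360 = 23.889; p = 70; 1 − d/p = 0.65873
EPQ = √(2DS / (H(1 − d/p)))
    = √(2 × 8,600 × 70 / (28 × 0.65873)) ≈ 255.49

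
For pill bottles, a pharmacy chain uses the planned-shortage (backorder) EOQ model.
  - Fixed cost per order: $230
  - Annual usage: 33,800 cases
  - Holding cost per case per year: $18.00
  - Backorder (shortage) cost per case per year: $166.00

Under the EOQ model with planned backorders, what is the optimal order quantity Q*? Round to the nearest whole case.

Basic EOQ = √(2·33,800·230/18) = 929.396
Backorder adjustment √((H+b)/b) = √((18+166)/166) = 1.0528
Q* = 929.396 × 1.0528 ≈ 978.49

978 cases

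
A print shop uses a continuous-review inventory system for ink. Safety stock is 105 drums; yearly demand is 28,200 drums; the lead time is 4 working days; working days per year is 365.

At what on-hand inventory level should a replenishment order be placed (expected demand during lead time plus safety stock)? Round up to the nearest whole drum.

Daily demand d = 28,200 / 365 = 77.260 drums/day
Demand during lead time = 77.260 × 4 = 309.04
Reorder point = 309.04 + 105 = 414.04 → round up

415 drums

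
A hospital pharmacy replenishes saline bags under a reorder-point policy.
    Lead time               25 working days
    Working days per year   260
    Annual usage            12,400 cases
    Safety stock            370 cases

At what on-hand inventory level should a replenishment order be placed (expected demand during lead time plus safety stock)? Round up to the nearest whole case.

1,563 cases

Daily demand d = 12,400 / 260 = 47.692 cases/day
Demand during lead time = 47.692 × 25 = 1,192.31
Reorder point = 1,192.31 + 370 = 1,562.31 → round up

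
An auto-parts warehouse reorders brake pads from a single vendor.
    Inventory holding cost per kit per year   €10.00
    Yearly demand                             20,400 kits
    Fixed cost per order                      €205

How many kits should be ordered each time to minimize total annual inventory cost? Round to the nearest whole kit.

915 kits

Q* = √(2·D·S / H) = √(2·20,400·205 / 10) = √836,400.0 ≈ 914.55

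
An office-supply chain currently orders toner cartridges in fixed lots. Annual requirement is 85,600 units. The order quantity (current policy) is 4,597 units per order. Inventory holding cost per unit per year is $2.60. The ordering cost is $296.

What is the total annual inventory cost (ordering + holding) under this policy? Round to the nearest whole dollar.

$11,488

Annual ordering cost = (D/Q)·S = (85,600/4,597) × 296 = $5,511.77
Annual holding cost  = (Q/2)·H = (4,597/2) × 2.6 = $5,976.10
Total = $5,511.77 + $5,976.10 = $11,487.87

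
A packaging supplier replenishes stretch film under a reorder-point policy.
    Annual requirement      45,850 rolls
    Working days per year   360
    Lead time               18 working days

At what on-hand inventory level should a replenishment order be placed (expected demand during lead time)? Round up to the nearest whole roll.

2,293 rolls

Daily demand d = 45,850 / 360 = 127.361 rolls/day
Demand during lead time = 127.361 × 18 = 2,292.50
Reorder point = 2,292.50 → round up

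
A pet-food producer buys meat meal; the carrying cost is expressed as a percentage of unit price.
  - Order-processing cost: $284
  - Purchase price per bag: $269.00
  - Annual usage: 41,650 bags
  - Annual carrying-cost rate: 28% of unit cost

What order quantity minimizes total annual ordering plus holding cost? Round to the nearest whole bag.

H = i·C = 0.28 × $269 = $75.3200 per bag-year
EOQ = √(2DS/H) = √(2 × 41,650 × 284 / 75.32)
    = √(314,089.22) ≈ 560.44

560 bags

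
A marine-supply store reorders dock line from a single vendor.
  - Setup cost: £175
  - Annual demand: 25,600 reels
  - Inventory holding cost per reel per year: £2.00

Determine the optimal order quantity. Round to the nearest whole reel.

2,117 reels

2DS/H = 2·25,600·175/2 = 4,480,000.00
EOQ = √4,480,000.00 ≈ 2,116.60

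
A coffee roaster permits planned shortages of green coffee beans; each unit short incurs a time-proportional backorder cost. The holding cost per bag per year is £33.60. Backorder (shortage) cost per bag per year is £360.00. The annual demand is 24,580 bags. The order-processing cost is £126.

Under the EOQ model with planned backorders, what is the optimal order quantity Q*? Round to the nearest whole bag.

449 bags

Basic EOQ = √(2·24,580·126/33.6) = 429.360
Backorder adjustment √((H+b)/b) = √((33.6+360)/360) = 1.0456
Q* = 429.360 × 1.0456 ≈ 448.95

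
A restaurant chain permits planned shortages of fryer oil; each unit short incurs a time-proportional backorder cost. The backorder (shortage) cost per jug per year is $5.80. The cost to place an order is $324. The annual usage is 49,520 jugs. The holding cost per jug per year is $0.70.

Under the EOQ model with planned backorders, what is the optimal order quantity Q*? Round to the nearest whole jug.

7,168 jugs

Q* = √(2DS/H) · √((H + b)/b)
   = √(2 × 49,520 × 324 / 0.7) · √((0.7 + 5.8) / 5.8)
   = 6,770.626 × 1.0586 ≈ 7,167.56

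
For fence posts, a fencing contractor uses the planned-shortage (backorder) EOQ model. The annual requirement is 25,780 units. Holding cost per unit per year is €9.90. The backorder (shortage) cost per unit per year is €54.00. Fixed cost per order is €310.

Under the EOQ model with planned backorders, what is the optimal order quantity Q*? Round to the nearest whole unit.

1,382 units

Basic EOQ = √(2·25,780·310/9.9) = 1,270.632
Backorder adjustment √((H+b)/b) = √((9.9+54)/54) = 1.0878
Q* = 1,270.632 × 1.0878 ≈ 1,382.21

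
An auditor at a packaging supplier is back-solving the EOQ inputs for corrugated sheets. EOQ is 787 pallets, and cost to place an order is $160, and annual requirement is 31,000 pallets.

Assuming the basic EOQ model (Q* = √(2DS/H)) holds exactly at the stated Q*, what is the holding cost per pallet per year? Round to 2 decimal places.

From Q* = √(2DS/H) ⇒ Q*² = 2DS/H.
H = 2DS / Q² = 2 × 31,000 × 160 / 787² = 16.0163

$16.02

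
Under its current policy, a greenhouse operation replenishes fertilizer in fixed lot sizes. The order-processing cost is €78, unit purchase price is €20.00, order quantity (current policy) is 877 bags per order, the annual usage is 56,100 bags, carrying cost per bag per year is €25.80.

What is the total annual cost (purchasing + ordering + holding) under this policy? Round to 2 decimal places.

€1,138,302.81

Orders/yr = 56,100/877 = 63.968; ordering cost = 63.968 × €78 = €4,989.51
Average inventory = 877/2 = 438.5; holding cost = 438.5 × €25.8 = €11,313.30
Purchase cost = D·C = 56,100 × 20 = €1,122,000.00
Total = €4,989.51 + €11,313.30 + €1,122,000.00 = €1,138,302.81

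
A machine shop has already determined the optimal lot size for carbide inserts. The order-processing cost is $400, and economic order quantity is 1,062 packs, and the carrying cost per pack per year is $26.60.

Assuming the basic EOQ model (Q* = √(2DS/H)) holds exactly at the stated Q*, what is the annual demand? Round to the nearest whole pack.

Since Q* = (2DS/H)^½, squaring gives Q*²·H = 2DS.
D = Q²H / (2S) = 1,062² × 26.6 / (2 × 400) = 37,500.81

37,501 packs per year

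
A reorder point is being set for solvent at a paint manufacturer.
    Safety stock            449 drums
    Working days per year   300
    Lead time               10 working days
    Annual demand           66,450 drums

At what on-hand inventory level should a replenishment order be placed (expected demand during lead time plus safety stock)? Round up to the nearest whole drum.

Daily demand d = 66,450 / 300 = 221.500 drums/day
Demand during lead time = 221.500 × 10 = 2,215.00
Reorder point = 2,215.00 + 449 = 2,664.00 → round up

2,664 drums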